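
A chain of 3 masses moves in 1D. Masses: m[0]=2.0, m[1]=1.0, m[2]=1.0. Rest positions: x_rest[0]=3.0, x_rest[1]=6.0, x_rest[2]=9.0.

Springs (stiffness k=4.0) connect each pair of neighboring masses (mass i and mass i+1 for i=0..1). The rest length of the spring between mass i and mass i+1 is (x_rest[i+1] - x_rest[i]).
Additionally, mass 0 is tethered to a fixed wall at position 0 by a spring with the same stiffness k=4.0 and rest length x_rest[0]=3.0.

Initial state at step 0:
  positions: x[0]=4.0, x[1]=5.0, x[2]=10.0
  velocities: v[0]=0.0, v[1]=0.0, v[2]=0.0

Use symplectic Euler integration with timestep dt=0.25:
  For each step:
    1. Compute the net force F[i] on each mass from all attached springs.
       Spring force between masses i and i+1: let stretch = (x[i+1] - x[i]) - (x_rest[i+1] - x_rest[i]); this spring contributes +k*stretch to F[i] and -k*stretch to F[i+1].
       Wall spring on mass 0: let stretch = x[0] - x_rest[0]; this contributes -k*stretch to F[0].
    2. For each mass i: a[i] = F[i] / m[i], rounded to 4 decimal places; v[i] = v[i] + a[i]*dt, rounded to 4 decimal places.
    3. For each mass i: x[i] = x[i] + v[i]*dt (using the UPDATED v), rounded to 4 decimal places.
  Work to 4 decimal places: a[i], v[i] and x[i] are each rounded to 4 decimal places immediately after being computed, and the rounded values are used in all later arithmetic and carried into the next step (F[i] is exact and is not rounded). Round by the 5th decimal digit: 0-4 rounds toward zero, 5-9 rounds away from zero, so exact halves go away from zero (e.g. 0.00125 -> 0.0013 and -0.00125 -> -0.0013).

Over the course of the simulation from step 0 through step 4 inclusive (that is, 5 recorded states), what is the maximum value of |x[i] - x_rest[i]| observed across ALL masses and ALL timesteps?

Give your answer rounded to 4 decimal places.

Step 0: x=[4.0000 5.0000 10.0000] v=[0.0000 0.0000 0.0000]
Step 1: x=[3.6250 6.0000 9.5000] v=[-1.5000 4.0000 -2.0000]
Step 2: x=[3.0938 7.2813 8.8750] v=[-2.1250 5.1250 -2.5000]
Step 3: x=[2.6993 7.9141 8.6016] v=[-1.5782 2.5312 -1.0937]
Step 4: x=[2.6192 7.4151 8.9063] v=[-0.3205 -1.9961 1.2188]
Max displacement = 1.9141

Answer: 1.9141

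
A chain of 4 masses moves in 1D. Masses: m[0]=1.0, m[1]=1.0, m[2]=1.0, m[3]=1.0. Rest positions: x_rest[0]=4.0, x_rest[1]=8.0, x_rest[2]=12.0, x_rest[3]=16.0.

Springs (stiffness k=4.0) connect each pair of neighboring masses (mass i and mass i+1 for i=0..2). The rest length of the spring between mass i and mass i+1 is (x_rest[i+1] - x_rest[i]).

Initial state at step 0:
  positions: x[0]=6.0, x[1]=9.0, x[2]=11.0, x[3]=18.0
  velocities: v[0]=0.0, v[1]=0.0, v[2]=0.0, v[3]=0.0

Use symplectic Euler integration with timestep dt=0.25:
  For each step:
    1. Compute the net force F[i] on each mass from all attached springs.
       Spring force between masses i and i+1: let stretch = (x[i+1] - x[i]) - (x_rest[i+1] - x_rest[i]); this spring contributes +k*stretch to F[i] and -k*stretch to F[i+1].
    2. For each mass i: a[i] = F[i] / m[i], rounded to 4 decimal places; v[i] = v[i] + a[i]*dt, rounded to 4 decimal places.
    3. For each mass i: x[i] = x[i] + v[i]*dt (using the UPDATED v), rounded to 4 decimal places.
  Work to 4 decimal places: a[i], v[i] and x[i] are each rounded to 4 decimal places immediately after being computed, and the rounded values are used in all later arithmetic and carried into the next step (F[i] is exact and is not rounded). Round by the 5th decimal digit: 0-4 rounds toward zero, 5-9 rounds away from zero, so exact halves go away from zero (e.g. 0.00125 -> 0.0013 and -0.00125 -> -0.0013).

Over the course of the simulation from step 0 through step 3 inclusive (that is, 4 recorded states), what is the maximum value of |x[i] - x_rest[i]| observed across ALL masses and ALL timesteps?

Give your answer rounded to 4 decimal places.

Step 0: x=[6.0000 9.0000 11.0000 18.0000] v=[0.0000 0.0000 0.0000 0.0000]
Step 1: x=[5.7500 8.7500 12.2500 17.2500] v=[-1.0000 -1.0000 5.0000 -3.0000]
Step 2: x=[5.2500 8.6250 13.8750 16.2500] v=[-2.0000 -0.5000 6.5000 -4.0000]
Step 3: x=[4.5938 8.9688 14.7813 15.6563] v=[-2.6250 1.3750 3.6250 -2.3750]
Max displacement = 2.7813

Answer: 2.7813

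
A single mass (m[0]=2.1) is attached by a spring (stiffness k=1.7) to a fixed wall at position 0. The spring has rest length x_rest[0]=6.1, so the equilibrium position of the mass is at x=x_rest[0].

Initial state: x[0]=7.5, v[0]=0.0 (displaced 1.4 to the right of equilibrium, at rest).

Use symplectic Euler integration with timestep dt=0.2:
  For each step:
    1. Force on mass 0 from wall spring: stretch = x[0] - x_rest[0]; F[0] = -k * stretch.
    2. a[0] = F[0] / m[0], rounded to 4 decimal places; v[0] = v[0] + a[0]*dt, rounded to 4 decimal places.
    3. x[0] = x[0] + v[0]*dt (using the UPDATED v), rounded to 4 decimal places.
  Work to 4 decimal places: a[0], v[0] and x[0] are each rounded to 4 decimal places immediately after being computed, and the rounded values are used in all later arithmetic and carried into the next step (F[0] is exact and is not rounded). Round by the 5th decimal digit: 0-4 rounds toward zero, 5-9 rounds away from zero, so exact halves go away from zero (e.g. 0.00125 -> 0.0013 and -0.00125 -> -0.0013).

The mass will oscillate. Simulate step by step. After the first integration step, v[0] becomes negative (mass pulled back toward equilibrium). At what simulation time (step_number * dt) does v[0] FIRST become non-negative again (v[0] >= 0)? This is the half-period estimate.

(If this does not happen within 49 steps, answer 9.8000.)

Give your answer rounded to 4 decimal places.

Step 0: x=[7.5000] v=[0.0000]
Step 1: x=[7.4547] v=[-0.2267]
Step 2: x=[7.3655] v=[-0.4460]
Step 3: x=[7.2353] v=[-0.6509]
Step 4: x=[7.0684] v=[-0.8347]
Step 5: x=[6.8701] v=[-0.9915]
Step 6: x=[6.6469] v=[-1.1162]
Step 7: x=[6.4060] v=[-1.2047]
Step 8: x=[6.1552] v=[-1.2542]
Step 9: x=[5.9026] v=[-1.2631]
Step 10: x=[5.6564] v=[-1.2311]
Step 11: x=[5.4245] v=[-1.1593]
Step 12: x=[5.2145] v=[-1.0499]
Step 13: x=[5.0332] v=[-0.9065]
Step 14: x=[4.8864] v=[-0.7338]
Step 15: x=[4.7789] v=[-0.5373]
Step 16: x=[4.7142] v=[-0.3234]
Step 17: x=[4.6944] v=[-0.0990]
Step 18: x=[4.7201] v=[0.1286]
First v>=0 after going negative at step 18, time=3.6000

Answer: 3.6000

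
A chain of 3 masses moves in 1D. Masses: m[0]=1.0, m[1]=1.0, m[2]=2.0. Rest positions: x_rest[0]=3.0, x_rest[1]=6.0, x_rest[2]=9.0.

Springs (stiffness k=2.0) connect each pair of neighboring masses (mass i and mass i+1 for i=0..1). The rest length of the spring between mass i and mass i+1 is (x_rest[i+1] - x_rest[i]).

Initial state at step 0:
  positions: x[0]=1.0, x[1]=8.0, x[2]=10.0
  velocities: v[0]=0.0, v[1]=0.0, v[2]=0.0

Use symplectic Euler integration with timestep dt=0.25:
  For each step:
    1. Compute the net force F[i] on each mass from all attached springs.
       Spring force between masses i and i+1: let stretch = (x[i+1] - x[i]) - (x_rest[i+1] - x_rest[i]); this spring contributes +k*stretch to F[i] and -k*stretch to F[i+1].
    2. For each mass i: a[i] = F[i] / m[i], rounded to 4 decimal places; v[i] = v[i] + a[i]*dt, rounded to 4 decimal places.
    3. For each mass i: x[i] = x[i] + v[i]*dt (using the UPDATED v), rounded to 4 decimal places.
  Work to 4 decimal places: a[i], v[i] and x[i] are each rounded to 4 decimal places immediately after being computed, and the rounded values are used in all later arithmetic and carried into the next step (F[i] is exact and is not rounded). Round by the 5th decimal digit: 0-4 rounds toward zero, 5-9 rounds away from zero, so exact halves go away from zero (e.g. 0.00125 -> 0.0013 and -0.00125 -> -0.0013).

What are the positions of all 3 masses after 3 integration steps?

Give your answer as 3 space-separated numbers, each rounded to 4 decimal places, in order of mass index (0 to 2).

Step 0: x=[1.0000 8.0000 10.0000] v=[0.0000 0.0000 0.0000]
Step 1: x=[1.5000 7.3750 10.0625] v=[2.0000 -2.5000 0.2500]
Step 2: x=[2.3594 6.3516 10.1445] v=[3.4375 -4.0938 0.3281]
Step 3: x=[3.3428 5.3032 10.1770] v=[3.9336 -4.1935 0.1299]

Answer: 3.3428 5.3032 10.1770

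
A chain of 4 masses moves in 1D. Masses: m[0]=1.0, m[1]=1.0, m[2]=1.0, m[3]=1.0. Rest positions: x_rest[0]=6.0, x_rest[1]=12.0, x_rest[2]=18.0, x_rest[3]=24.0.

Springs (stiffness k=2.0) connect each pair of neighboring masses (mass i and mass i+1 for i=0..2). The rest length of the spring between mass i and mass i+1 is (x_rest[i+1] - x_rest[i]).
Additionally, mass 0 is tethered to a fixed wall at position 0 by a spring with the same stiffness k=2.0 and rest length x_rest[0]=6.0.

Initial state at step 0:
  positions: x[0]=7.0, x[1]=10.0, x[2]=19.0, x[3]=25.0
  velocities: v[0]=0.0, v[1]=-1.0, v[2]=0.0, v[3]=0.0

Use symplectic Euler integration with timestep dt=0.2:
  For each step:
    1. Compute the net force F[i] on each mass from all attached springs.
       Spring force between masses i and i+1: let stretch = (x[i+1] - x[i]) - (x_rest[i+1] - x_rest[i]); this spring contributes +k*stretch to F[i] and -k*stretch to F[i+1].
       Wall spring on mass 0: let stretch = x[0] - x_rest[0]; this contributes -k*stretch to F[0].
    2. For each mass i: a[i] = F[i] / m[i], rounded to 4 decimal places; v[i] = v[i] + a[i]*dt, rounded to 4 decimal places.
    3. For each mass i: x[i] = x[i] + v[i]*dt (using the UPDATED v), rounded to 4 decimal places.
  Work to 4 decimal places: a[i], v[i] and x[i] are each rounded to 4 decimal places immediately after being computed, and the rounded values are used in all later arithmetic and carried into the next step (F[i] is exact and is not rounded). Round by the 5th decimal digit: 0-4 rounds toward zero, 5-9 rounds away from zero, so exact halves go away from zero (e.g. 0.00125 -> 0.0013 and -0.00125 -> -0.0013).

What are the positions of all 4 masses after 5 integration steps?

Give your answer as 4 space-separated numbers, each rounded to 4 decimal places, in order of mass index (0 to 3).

Answer: 4.4952 13.2771 17.2652 24.4984

Derivation:
Step 0: x=[7.0000 10.0000 19.0000 25.0000] v=[0.0000 -1.0000 0.0000 0.0000]
Step 1: x=[6.6800 10.2800 18.7600 25.0000] v=[-1.6000 1.4000 -1.2000 0.0000]
Step 2: x=[6.1136 10.9504 18.3408 24.9808] v=[-2.8320 3.3520 -2.0960 -0.0960]
Step 3: x=[5.4451 11.8251 17.8616 24.9104] v=[-3.3427 4.3734 -2.3962 -0.3520]
Step 4: x=[4.8514 12.6723 17.4633 24.7561] v=[-2.9687 4.2360 -1.9913 -0.7715]
Step 5: x=[4.4952 13.2771 17.2652 24.4984] v=[-1.7809 3.0240 -0.9906 -1.2886]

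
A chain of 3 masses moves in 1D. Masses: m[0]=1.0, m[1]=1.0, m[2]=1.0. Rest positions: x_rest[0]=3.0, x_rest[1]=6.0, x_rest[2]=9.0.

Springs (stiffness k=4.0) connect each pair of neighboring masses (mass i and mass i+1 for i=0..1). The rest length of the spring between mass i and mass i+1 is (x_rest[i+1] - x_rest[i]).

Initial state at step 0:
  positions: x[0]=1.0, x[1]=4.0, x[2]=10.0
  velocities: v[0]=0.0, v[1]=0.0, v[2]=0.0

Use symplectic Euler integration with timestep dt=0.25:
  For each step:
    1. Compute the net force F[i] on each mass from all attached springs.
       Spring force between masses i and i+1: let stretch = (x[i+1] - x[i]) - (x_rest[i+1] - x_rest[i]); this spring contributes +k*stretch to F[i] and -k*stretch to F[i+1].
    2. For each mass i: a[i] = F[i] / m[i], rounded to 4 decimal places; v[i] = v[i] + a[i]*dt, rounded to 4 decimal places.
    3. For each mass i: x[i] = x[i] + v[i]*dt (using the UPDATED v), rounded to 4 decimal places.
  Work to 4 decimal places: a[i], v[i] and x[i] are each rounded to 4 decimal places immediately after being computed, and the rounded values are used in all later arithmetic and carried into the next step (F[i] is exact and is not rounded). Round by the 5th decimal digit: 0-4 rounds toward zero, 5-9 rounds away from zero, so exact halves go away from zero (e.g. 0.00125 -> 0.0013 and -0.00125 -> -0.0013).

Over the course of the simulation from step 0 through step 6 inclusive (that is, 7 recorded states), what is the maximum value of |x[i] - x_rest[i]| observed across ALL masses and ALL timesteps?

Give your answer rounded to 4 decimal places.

Answer: 2.3516

Derivation:
Step 0: x=[1.0000 4.0000 10.0000] v=[0.0000 0.0000 0.0000]
Step 1: x=[1.0000 4.7500 9.2500] v=[0.0000 3.0000 -3.0000]
Step 2: x=[1.1875 5.6875 8.1250] v=[0.7500 3.7500 -4.5000]
Step 3: x=[1.7500 6.1094 7.1406] v=[2.2500 1.6875 -3.9375]
Step 4: x=[2.6524 5.6992 6.6484] v=[3.6094 -1.6407 -1.9687]
Step 5: x=[3.5665 4.7646 6.6689] v=[3.6562 -3.7383 0.0821]
Step 6: x=[4.0301 4.0066 6.9634] v=[1.8543 -3.0321 1.1778]
Max displacement = 2.3516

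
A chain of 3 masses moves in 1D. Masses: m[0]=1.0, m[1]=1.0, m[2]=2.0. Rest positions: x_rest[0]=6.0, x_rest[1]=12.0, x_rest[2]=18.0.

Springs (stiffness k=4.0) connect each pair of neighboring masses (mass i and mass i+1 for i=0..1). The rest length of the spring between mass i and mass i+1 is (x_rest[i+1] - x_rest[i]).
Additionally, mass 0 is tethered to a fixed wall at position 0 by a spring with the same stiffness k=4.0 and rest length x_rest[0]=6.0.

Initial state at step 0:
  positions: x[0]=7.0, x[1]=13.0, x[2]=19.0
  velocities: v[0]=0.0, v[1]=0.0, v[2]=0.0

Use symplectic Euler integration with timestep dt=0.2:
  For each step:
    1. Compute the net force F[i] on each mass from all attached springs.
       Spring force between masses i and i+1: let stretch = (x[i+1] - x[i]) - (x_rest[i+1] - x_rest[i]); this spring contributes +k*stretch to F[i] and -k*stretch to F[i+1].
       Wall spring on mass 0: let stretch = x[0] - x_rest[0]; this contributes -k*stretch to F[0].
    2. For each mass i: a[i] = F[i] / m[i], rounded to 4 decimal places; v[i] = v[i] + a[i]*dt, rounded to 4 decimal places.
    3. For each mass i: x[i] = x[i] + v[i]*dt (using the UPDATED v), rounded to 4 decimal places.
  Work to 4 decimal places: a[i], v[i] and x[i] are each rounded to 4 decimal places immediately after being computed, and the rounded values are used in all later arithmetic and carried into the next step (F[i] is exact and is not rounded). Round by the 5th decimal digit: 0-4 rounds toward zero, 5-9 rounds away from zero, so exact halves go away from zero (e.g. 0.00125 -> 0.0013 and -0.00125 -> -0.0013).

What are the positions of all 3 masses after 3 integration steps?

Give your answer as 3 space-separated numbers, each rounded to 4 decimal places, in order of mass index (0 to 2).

Step 0: x=[7.0000 13.0000 19.0000] v=[0.0000 0.0000 0.0000]
Step 1: x=[6.8400 13.0000 19.0000] v=[-0.8000 0.0000 0.0000]
Step 2: x=[6.5712 12.9744 19.0000] v=[-1.3440 -0.1280 0.0000]
Step 3: x=[6.2755 12.8884 18.9980] v=[-1.4784 -0.4301 -0.0102]

Answer: 6.2755 12.8884 18.9980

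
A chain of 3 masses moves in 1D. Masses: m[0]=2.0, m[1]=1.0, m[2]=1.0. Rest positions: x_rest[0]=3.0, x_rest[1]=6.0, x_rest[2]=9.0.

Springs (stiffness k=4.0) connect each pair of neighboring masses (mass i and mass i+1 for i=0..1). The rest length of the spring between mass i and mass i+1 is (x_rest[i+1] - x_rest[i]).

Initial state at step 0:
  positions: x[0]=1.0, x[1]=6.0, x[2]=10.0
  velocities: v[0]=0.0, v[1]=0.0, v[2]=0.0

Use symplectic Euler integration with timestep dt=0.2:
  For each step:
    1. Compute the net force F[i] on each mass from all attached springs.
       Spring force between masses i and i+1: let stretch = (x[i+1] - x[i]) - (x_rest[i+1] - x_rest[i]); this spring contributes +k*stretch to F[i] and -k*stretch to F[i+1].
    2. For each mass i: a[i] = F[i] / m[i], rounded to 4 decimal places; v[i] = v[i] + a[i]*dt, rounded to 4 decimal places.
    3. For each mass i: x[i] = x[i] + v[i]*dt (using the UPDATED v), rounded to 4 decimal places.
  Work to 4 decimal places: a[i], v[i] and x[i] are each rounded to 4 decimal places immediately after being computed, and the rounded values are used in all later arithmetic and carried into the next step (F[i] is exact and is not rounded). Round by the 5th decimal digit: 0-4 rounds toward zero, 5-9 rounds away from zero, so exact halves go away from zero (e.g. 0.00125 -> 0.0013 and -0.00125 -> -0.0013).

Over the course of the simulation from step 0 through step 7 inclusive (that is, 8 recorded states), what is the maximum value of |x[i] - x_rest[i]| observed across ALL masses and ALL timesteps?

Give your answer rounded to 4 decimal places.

Step 0: x=[1.0000 6.0000 10.0000] v=[0.0000 0.0000 0.0000]
Step 1: x=[1.1600 5.8400 9.8400] v=[0.8000 -0.8000 -0.8000]
Step 2: x=[1.4544 5.5712 9.5200] v=[1.4720 -1.3440 -1.6000]
Step 3: x=[1.8381 5.2755 9.0482] v=[1.9187 -1.4784 -2.3590]
Step 4: x=[2.2568 5.0335 8.4528] v=[2.0937 -1.2102 -2.9772]
Step 5: x=[2.6577 4.8943 7.7903] v=[2.0044 -0.6961 -3.3126]
Step 6: x=[2.9975 4.8606 7.1444] v=[1.6990 -0.1686 -3.2294]
Step 7: x=[3.2463 4.8942 6.6131] v=[1.2442 0.1680 -2.6564]
Max displacement = 2.3869

Answer: 2.3869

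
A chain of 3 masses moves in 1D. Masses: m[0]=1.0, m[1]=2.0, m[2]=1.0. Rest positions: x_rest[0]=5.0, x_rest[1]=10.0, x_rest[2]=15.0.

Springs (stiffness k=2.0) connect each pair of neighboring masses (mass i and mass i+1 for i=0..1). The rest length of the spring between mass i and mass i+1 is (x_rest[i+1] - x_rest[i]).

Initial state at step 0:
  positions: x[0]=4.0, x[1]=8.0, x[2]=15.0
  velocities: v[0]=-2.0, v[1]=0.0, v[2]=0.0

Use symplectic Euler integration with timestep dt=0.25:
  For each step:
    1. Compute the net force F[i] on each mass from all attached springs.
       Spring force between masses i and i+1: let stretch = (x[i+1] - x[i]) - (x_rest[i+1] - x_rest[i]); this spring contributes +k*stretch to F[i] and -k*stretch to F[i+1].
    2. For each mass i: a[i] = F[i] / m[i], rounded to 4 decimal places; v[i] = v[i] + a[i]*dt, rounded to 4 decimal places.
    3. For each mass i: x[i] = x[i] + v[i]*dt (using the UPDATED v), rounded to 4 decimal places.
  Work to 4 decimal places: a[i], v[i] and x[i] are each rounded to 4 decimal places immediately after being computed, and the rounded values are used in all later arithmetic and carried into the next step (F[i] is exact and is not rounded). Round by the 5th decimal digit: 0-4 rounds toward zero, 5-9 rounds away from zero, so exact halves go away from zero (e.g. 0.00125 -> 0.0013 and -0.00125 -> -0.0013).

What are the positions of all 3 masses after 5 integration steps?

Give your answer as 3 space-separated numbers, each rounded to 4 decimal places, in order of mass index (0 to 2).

Step 0: x=[4.0000 8.0000 15.0000] v=[-2.0000 0.0000 0.0000]
Step 1: x=[3.3750 8.1875 14.7500] v=[-2.5000 0.7500 -1.0000]
Step 2: x=[2.7266 8.4844 14.3047] v=[-2.5938 1.1875 -1.7813]
Step 3: x=[2.1729 8.7852 13.7568] v=[-2.2149 1.2031 -2.1915]
Step 4: x=[1.8207 8.9834 13.2125] v=[-1.4088 0.7929 -2.1773]
Step 5: x=[1.7388 8.9983 12.7645] v=[-0.3275 0.0595 -1.7919]

Answer: 1.7388 8.9983 12.7645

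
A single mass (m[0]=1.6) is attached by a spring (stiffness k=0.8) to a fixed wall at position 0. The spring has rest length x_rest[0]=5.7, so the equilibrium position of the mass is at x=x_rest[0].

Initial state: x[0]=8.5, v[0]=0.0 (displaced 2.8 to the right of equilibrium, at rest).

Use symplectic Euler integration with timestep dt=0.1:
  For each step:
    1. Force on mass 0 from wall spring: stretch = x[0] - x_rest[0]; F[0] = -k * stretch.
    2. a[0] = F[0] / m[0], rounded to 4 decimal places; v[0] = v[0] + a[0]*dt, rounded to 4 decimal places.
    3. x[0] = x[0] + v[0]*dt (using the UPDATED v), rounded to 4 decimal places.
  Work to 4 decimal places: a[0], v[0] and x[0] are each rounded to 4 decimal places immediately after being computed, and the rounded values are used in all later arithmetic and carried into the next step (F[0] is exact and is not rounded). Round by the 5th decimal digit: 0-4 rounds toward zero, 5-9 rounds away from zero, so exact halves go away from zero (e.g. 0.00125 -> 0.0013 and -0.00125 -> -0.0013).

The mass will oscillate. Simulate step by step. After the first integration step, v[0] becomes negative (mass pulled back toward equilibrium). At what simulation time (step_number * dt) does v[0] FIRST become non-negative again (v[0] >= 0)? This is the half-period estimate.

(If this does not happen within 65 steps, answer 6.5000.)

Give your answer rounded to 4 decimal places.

Answer: 4.5000

Derivation:
Step 0: x=[8.5000] v=[0.0000]
Step 1: x=[8.4860] v=[-0.1400]
Step 2: x=[8.4581] v=[-0.2793]
Step 3: x=[8.4164] v=[-0.4172]
Step 4: x=[8.3611] v=[-0.5530]
Step 5: x=[8.2925] v=[-0.6861]
Step 6: x=[8.2109] v=[-0.8157]
Step 7: x=[8.1168] v=[-0.9413]
Step 8: x=[8.0106] v=[-1.0621]
Step 9: x=[7.8928] v=[-1.1776]
Step 10: x=[7.7641] v=[-1.2872]
Step 11: x=[7.6251] v=[-1.3904]
Step 12: x=[7.4764] v=[-1.4867]
Step 13: x=[7.3189] v=[-1.5755]
Step 14: x=[7.1533] v=[-1.6565]
Step 15: x=[6.9804] v=[-1.7292]
Step 16: x=[6.8011] v=[-1.7932]
Step 17: x=[6.6163] v=[-1.8483]
Step 18: x=[6.4269] v=[-1.8941]
Step 19: x=[6.2339] v=[-1.9305]
Step 20: x=[6.0382] v=[-1.9572]
Step 21: x=[5.8408] v=[-1.9741]
Step 22: x=[5.6427] v=[-1.9811]
Step 23: x=[5.4449] v=[-1.9782]
Step 24: x=[5.2484] v=[-1.9654]
Step 25: x=[5.0541] v=[-1.9428]
Step 26: x=[4.8631] v=[-1.9105]
Step 27: x=[4.6762] v=[-1.8687]
Step 28: x=[4.4945] v=[-1.8175]
Step 29: x=[4.3188] v=[-1.7572]
Step 30: x=[4.1500] v=[-1.6881]
Step 31: x=[3.9889] v=[-1.6106]
Step 32: x=[3.8364] v=[-1.5250]
Step 33: x=[3.6932] v=[-1.4318]
Step 34: x=[3.5601] v=[-1.3315]
Step 35: x=[3.4377] v=[-1.2245]
Step 36: x=[3.3266] v=[-1.1114]
Step 37: x=[3.2273] v=[-0.9927]
Step 38: x=[3.1404] v=[-0.8691]
Step 39: x=[3.0663] v=[-0.7411]
Step 40: x=[3.0054] v=[-0.6094]
Step 41: x=[2.9579] v=[-0.4747]
Step 42: x=[2.9241] v=[-0.3376]
Step 43: x=[2.9042] v=[-0.1988]
Step 44: x=[2.8983] v=[-0.0590]
Step 45: x=[2.9064] v=[0.0811]
First v>=0 after going negative at step 45, time=4.5000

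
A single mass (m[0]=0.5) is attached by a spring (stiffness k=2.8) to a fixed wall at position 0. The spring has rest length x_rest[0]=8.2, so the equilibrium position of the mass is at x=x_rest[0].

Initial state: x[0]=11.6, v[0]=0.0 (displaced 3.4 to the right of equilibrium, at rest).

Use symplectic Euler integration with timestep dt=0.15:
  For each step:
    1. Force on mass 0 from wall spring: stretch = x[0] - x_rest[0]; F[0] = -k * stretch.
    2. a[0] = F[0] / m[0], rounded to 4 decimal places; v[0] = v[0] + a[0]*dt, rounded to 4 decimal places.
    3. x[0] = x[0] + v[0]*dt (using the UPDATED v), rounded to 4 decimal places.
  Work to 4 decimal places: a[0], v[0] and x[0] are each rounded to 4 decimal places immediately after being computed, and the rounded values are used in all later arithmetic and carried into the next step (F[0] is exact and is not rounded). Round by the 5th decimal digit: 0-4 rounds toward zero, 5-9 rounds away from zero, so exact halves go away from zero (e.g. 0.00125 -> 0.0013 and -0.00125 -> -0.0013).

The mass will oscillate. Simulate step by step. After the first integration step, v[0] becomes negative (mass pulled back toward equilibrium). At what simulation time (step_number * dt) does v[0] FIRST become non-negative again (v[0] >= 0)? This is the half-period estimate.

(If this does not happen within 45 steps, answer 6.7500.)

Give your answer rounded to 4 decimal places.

Answer: 1.3500

Derivation:
Step 0: x=[11.6000] v=[0.0000]
Step 1: x=[11.1716] v=[-2.8560]
Step 2: x=[10.3688] v=[-5.3522]
Step 3: x=[9.2927] v=[-7.1740]
Step 4: x=[8.0789] v=[-8.0919]
Step 5: x=[6.8804] v=[-7.9902]
Step 6: x=[5.8481] v=[-6.8817]
Step 7: x=[5.1122] v=[-4.9061]
Step 8: x=[4.7654] v=[-2.3123]
Step 9: x=[4.8513] v=[0.5728]
First v>=0 after going negative at step 9, time=1.3500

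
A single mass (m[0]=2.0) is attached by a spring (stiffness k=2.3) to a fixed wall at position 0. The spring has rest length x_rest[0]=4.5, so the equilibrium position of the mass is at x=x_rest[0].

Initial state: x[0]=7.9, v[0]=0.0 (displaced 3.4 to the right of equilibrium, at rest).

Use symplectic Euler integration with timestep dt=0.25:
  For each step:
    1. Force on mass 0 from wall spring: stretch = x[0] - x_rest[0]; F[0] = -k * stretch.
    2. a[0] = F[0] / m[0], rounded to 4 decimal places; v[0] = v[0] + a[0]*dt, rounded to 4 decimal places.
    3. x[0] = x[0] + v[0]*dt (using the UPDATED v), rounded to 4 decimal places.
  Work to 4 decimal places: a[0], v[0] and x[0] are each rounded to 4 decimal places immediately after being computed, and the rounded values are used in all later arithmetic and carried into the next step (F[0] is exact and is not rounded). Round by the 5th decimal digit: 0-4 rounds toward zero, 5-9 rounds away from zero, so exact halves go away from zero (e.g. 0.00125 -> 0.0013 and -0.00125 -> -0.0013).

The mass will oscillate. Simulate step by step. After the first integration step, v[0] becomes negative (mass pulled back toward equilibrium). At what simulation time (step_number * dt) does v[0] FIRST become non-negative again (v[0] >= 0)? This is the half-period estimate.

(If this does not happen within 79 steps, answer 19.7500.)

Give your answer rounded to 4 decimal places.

Step 0: x=[7.9000] v=[0.0000]
Step 1: x=[7.6556] v=[-0.9775]
Step 2: x=[7.1844] v=[-1.8847]
Step 3: x=[6.5203] v=[-2.6565]
Step 4: x=[5.7110] v=[-3.2373]
Step 5: x=[4.8146] v=[-3.5855]
Step 6: x=[3.8956] v=[-3.6760]
Step 7: x=[3.0201] v=[-3.5022]
Step 8: x=[2.2509] v=[-3.0767]
Step 9: x=[1.6434] v=[-2.4301]
Step 10: x=[1.2412] v=[-1.6088]
Step 11: x=[1.0732] v=[-0.6719]
Step 12: x=[1.1515] v=[0.3133]
First v>=0 after going negative at step 12, time=3.0000

Answer: 3.0000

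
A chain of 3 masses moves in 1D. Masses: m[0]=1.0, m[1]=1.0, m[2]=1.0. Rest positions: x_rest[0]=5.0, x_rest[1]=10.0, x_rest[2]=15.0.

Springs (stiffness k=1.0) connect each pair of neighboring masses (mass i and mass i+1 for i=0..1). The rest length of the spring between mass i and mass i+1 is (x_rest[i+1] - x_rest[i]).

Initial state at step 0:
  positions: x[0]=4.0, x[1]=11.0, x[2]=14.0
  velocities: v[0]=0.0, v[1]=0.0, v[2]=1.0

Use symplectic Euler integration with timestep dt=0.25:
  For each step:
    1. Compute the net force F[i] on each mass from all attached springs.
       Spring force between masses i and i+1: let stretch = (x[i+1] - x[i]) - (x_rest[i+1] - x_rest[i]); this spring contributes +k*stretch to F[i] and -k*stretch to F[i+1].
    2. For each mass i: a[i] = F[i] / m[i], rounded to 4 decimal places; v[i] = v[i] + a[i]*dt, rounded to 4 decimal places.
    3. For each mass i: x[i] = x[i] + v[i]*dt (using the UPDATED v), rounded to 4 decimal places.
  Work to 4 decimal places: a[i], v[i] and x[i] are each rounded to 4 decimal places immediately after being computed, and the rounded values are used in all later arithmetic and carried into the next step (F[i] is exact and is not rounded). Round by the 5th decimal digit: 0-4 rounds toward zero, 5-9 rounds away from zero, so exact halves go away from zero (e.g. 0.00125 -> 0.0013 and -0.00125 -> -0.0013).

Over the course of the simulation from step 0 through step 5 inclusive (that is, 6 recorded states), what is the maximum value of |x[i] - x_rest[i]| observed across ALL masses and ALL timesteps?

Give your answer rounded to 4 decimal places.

Step 0: x=[4.0000 11.0000 14.0000] v=[0.0000 0.0000 1.0000]
Step 1: x=[4.1250 10.7500 14.3750] v=[0.5000 -1.0000 1.5000]
Step 2: x=[4.3516 10.3125 14.8360] v=[0.9063 -1.7500 1.8438]
Step 3: x=[4.6382 9.7852 15.3267] v=[1.1465 -2.1094 1.9629]
Step 4: x=[4.9340 9.2825 15.7836] v=[1.1833 -2.0108 1.8275]
Step 5: x=[5.1891 8.9143 16.1467] v=[1.0204 -1.4727 1.4522]
Max displacement = 1.1467

Answer: 1.1467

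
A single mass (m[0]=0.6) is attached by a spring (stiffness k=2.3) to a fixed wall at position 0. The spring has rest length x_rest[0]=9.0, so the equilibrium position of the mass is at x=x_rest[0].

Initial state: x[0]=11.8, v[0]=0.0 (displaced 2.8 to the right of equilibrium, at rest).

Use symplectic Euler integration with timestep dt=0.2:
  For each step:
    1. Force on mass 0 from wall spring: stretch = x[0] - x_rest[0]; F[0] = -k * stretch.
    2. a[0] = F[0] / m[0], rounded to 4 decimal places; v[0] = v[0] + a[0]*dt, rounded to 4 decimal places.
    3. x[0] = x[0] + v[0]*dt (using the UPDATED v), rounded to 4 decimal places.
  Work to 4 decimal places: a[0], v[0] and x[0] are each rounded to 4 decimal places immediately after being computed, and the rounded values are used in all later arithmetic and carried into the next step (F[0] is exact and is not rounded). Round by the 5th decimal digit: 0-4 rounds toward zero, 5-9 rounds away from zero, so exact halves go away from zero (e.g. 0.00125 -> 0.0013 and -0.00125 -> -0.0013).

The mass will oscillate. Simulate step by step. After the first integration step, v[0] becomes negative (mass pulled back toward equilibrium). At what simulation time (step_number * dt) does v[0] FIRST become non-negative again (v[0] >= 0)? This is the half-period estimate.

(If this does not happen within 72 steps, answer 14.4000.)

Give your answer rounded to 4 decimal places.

Step 0: x=[11.8000] v=[0.0000]
Step 1: x=[11.3707] v=[-2.1467]
Step 2: x=[10.5779] v=[-3.9642]
Step 3: x=[9.5431] v=[-5.1739]
Step 4: x=[8.4250] v=[-5.5903]
Step 5: x=[7.3951] v=[-5.1495]
Step 6: x=[6.6113] v=[-3.9191]
Step 7: x=[6.1937] v=[-2.0878]
Step 8: x=[6.2064] v=[0.0637]
First v>=0 after going negative at step 8, time=1.6000

Answer: 1.6000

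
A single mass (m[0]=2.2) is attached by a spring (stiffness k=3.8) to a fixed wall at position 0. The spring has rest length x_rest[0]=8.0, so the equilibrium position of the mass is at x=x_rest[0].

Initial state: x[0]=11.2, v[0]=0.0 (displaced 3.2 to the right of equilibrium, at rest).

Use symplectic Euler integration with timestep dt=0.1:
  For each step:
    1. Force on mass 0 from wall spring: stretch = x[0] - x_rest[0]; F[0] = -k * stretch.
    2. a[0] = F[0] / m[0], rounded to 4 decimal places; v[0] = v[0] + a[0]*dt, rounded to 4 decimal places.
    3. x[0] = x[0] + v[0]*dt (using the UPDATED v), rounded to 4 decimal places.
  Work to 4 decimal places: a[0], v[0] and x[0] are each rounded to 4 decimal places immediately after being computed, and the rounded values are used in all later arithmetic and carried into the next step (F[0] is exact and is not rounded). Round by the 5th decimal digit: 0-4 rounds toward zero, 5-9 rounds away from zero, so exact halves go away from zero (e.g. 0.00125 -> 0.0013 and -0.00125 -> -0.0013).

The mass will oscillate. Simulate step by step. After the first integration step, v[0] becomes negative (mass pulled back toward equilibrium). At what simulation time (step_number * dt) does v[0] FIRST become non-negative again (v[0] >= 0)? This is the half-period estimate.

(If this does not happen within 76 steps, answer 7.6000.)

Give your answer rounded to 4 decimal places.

Step 0: x=[11.2000] v=[0.0000]
Step 1: x=[11.1447] v=[-0.5527]
Step 2: x=[11.0351] v=[-1.0959]
Step 3: x=[10.8731] v=[-1.6201]
Step 4: x=[10.6615] v=[-2.1164]
Step 5: x=[10.4039] v=[-2.5761]
Step 6: x=[10.1048] v=[-2.9913]
Step 7: x=[9.7693] v=[-3.3549]
Step 8: x=[9.4033] v=[-3.6605]
Step 9: x=[9.0130] v=[-3.9029]
Step 10: x=[8.6052] v=[-4.0779]
Step 11: x=[8.1870] v=[-4.1824]
Step 12: x=[7.7655] v=[-4.2147]
Step 13: x=[7.3481] v=[-4.1742]
Step 14: x=[6.9419] v=[-4.0616]
Step 15: x=[6.5540] v=[-3.8788]
Step 16: x=[6.1911] v=[-3.6290]
Step 17: x=[5.8594] v=[-3.3166]
Step 18: x=[5.5647] v=[-2.9469]
Step 19: x=[5.3121] v=[-2.5263]
Step 20: x=[5.1059] v=[-2.0620]
Step 21: x=[4.9497] v=[-1.5621]
Step 22: x=[4.8462] v=[-1.0352]
Step 23: x=[4.7972] v=[-0.4905]
Step 24: x=[4.8035] v=[0.0627]
First v>=0 after going negative at step 24, time=2.4000

Answer: 2.4000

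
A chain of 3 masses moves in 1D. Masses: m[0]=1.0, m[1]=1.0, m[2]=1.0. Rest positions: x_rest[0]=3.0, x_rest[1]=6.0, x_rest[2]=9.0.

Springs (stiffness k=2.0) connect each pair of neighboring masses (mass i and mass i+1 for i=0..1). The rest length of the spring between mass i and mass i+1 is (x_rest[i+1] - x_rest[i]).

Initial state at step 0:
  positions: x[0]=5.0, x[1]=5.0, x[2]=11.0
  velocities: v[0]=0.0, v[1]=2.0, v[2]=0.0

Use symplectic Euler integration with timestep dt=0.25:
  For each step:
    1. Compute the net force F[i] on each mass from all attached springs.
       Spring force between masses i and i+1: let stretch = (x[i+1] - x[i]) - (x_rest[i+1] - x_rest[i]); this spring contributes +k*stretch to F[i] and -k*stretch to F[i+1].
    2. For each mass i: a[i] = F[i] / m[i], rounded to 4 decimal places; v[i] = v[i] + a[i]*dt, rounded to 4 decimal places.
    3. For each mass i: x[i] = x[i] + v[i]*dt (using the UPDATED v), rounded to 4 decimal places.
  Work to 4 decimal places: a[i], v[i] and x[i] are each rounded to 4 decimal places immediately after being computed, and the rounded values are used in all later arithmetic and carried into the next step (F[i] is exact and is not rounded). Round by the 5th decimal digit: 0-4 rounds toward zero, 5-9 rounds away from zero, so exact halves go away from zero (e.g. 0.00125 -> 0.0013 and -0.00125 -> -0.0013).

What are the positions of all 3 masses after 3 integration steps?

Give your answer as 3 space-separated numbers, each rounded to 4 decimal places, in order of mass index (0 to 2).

Answer: 3.6269 9.2461 9.6269

Derivation:
Step 0: x=[5.0000 5.0000 11.0000] v=[0.0000 2.0000 0.0000]
Step 1: x=[4.6250 6.2500 10.6250] v=[-1.5000 5.0000 -1.5000]
Step 2: x=[4.0781 7.8438 10.0781] v=[-2.1875 6.3750 -2.1875]
Step 3: x=[3.6269 9.2461 9.6269] v=[-1.8047 5.6093 -1.8047]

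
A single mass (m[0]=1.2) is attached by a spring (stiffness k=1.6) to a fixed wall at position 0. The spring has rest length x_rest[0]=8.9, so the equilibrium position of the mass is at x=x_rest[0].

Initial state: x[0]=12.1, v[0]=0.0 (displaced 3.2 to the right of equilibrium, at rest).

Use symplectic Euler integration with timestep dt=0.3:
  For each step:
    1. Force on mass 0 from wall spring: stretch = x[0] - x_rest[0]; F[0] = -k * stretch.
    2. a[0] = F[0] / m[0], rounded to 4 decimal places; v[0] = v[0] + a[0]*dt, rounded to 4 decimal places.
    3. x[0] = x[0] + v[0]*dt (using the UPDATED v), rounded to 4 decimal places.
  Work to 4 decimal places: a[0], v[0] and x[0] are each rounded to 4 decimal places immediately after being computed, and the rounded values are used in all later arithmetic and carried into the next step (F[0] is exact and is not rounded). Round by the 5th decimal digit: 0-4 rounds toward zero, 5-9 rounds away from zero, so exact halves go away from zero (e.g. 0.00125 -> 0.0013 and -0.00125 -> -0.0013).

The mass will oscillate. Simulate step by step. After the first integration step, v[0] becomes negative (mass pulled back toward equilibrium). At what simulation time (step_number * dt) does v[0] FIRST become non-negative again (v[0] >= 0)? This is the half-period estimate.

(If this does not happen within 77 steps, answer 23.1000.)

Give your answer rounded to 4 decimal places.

Answer: 3.0000

Derivation:
Step 0: x=[12.1000] v=[0.0000]
Step 1: x=[11.7160] v=[-1.2800]
Step 2: x=[10.9941] v=[-2.4064]
Step 3: x=[10.0209] v=[-3.2440]
Step 4: x=[8.9132] v=[-3.6924]
Step 5: x=[7.8039] v=[-3.6977]
Step 6: x=[6.8261] v=[-3.2593]
Step 7: x=[6.0972] v=[-2.4297]
Step 8: x=[5.7046] v=[-1.3086]
Step 9: x=[5.6955] v=[-0.0305]
Step 10: x=[6.0709] v=[1.2513]
First v>=0 after going negative at step 10, time=3.0000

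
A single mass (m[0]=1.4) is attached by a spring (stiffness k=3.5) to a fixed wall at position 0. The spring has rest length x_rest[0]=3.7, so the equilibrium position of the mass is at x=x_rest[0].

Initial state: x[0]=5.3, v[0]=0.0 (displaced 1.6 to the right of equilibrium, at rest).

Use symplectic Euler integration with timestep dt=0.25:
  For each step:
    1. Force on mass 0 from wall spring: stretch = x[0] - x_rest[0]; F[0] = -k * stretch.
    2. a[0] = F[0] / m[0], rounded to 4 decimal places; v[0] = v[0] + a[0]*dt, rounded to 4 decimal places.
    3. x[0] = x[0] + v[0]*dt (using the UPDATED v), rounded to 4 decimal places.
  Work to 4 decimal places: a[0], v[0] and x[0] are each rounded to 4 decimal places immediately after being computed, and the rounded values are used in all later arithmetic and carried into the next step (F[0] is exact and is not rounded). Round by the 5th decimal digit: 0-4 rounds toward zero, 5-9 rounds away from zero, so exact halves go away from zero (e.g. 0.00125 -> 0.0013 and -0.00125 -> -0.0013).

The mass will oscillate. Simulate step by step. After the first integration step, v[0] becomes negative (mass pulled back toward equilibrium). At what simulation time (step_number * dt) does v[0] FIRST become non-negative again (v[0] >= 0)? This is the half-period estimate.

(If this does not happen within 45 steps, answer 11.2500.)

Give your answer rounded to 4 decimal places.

Answer: 2.0000

Derivation:
Step 0: x=[5.3000] v=[0.0000]
Step 1: x=[5.0500] v=[-1.0000]
Step 2: x=[4.5891] v=[-1.8438]
Step 3: x=[3.9892] v=[-2.3995]
Step 4: x=[3.3441] v=[-2.5803]
Step 5: x=[2.7546] v=[-2.3579]
Step 6: x=[2.3129] v=[-1.7670]
Step 7: x=[2.0879] v=[-0.9001]
Step 8: x=[2.1148] v=[0.1075]
First v>=0 after going negative at step 8, time=2.0000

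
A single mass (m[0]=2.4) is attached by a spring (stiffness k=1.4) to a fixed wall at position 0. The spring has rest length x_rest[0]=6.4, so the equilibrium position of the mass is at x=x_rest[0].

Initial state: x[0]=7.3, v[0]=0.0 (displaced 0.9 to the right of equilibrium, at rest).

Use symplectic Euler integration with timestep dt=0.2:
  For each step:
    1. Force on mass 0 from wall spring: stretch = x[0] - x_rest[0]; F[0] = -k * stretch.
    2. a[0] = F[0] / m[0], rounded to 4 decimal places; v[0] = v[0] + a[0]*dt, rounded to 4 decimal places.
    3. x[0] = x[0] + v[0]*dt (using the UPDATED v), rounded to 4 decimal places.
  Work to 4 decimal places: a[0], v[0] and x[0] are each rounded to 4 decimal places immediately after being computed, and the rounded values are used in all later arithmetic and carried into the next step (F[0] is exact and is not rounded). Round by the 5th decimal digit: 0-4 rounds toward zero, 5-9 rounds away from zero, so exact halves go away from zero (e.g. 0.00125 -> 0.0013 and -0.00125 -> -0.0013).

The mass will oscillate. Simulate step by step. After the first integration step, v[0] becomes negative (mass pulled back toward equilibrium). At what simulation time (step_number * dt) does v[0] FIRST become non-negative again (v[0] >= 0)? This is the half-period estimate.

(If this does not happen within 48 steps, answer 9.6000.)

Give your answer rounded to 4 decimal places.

Answer: 4.2000

Derivation:
Step 0: x=[7.3000] v=[0.0000]
Step 1: x=[7.2790] v=[-0.1050]
Step 2: x=[7.2375] v=[-0.2076]
Step 3: x=[7.1764] v=[-0.3053]
Step 4: x=[7.0972] v=[-0.3959]
Step 5: x=[7.0018] v=[-0.4772]
Step 6: x=[6.8923] v=[-0.5474]
Step 7: x=[6.7713] v=[-0.6048]
Step 8: x=[6.6417] v=[-0.6481]
Step 9: x=[6.5064] v=[-0.6763]
Step 10: x=[6.3687] v=[-0.6887]
Step 11: x=[6.2317] v=[-0.6850]
Step 12: x=[6.0986] v=[-0.6654]
Step 13: x=[5.9726] v=[-0.6302]
Step 14: x=[5.8565] v=[-0.5803]
Step 15: x=[5.7531] v=[-0.5169]
Step 16: x=[5.6648] v=[-0.4414]
Step 17: x=[5.5937] v=[-0.3556]
Step 18: x=[5.5414] v=[-0.2615]
Step 19: x=[5.5091] v=[-0.1613]
Step 20: x=[5.4976] v=[-0.0574]
Step 21: x=[5.5072] v=[0.0479]
First v>=0 after going negative at step 21, time=4.2000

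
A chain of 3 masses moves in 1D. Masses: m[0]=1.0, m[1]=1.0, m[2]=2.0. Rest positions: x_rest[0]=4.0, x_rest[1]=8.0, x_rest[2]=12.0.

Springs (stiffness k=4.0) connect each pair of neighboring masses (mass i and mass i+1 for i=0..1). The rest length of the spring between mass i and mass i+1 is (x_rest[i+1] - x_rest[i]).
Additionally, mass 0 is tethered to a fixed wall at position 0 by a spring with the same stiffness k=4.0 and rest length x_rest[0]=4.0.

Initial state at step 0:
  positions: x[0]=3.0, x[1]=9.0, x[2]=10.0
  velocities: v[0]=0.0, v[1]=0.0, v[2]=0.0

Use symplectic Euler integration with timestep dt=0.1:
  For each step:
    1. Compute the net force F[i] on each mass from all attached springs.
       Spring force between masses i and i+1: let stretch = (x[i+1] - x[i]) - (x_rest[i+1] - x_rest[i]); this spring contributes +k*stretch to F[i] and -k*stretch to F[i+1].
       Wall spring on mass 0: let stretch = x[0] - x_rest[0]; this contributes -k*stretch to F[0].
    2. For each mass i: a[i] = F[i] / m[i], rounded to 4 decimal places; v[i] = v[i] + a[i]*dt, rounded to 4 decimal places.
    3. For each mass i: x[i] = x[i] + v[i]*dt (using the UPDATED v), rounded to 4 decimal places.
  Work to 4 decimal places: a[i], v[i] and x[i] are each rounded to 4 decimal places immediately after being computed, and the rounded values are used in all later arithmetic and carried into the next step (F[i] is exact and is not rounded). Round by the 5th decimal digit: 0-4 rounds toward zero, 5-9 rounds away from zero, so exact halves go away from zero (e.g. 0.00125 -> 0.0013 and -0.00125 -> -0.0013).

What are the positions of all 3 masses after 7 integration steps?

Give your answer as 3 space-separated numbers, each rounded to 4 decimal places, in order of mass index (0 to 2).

Answer: 4.5862 5.7948 11.1336

Derivation:
Step 0: x=[3.0000 9.0000 10.0000] v=[0.0000 0.0000 0.0000]
Step 1: x=[3.1200 8.8000 10.0600] v=[1.2000 -2.0000 0.6000]
Step 2: x=[3.3424 8.4232 10.1748] v=[2.2240 -3.7680 1.1480]
Step 3: x=[3.6343 7.9132 10.3346] v=[2.9194 -5.0997 1.5977]
Step 4: x=[3.9520 7.3289 10.5259] v=[3.1772 -5.8427 1.9134]
Step 5: x=[4.2467 6.7374 10.7333] v=[2.9472 -5.9147 2.0740]
Step 6: x=[4.4712 6.2061 10.9408] v=[2.2448 -5.3126 2.0748]
Step 7: x=[4.5862 5.7948 11.1336] v=[1.1503 -4.1127 1.9279]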